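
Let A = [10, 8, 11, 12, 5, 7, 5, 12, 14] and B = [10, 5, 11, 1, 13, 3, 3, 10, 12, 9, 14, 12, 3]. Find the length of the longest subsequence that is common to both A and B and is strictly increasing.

4

For each value that appears in both, track the longest common increasing run ending there.
The best achievable length is 4; one witness is 10, 11, 12, 14 (A-positions 1,3,4,9, B-positions 1,3,9,11).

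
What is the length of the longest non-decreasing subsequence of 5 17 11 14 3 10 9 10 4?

One longest non-decreasing subsequence is 5, 11, 14 (positions 1,3,4), of length 3; no longer one exists.

3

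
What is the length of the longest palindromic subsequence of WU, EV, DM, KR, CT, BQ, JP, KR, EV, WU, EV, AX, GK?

7

One longest palindromic subsequence is WU EV KR JP KR EV WU (positions 1,2,4,7,8,9,10); it reads the same forward and backward, and the interval DP gives dp[1][13] = 7.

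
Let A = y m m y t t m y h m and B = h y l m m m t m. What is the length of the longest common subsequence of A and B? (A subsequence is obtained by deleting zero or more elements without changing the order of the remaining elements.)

5

Backtracking the LCS table gives one alignment: y (A1,B2) → m (A2,B5) → m (A3,B6) → t (A6,B7) → m (A10,B8).
So the longest common subsequence has length 5.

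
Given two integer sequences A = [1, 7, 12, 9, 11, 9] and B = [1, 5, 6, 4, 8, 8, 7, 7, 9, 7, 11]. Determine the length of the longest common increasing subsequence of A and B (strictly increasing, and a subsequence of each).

4

A longest common strictly increasing subsequence is 1, 7, 9, 11 (length 4); it appears in order in both A and B, and no longer such subsequence exists.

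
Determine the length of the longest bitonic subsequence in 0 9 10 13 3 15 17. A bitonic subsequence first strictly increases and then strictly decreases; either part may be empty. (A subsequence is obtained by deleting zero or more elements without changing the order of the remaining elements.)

Let inc[i] be the LIS ending at i and dec[i] the longest strictly decreasing subsequence starting at i. inc = [1, 2, 3, 4, 2, 5, 6], dec = [1, 2, 2, 2, 1, 1, 1].
max_i inc[i]+dec[i]−1 = 6, with one witness 0, 9, 10, 13, 15, 17.

6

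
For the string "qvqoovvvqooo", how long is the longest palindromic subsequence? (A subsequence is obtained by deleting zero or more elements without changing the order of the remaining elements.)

Using dp[i][j] = 2 + dp[i+1][j−1] if the ends match, else max(dp[i+1][j], dp[i][j−1]):
dp[1][12] = 7. A witness is oovvvoo at positions 4,5,6,7,8,11,12.

7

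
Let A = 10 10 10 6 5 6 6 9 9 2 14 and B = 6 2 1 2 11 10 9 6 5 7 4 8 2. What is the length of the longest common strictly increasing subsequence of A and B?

For each value that appears in both, track the longest common increasing run ending there.
The best achievable length is 2; one witness is 6, 9 (A-positions 4,8, B-positions 1,7).

2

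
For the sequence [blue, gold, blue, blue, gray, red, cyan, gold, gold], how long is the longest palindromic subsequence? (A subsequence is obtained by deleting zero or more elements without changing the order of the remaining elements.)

4

Using dp[i][j] = 2 + dp[i+1][j−1] if the ends match, else max(dp[i+1][j], dp[i][j−1]):
dp[1][9] = 4. A witness is gold blue blue gold at positions 2,3,4,9.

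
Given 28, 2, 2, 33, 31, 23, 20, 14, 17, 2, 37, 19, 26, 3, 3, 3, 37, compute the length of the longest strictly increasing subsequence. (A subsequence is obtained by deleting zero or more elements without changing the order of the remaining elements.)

Let dp[i] be the longest increasing subsequence ending at position i. Then dp = [1, 1, 1, 2, 2, 2, 2, 2, 3, 1, 4, 4, 5, 2, 2, 2, 6].
The maximum is 6; one witness is 2, 14, 17, 19, 26, 37 at positions 2,8,9,12,13,17.

6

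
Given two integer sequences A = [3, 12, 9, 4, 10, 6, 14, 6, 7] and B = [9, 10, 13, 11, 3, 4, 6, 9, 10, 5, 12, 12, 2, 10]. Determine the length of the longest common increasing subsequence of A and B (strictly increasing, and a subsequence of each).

For each value that appears in both, track the longest common increasing run ending there.
The best achievable length is 3; one witness is 3, 4, 6 (A-positions 1,4,6, B-positions 5,6,7).

3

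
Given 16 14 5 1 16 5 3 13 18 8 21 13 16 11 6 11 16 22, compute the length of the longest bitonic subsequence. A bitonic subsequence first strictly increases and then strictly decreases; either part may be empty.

Let inc[i] be the LIS ending at i and dec[i] the longest strictly decreasing subsequence starting at i. inc = [1, 1, 1, 1, 2, 2, 2, 3, 4, 3, 5, 4, 5, 4, 3, 4, 5, 6], dec = [5, 4, 2, 1, 4, 2, 1, 3, 4, 2, 4, 3, 3, 2, 1, 1, 1, 1].
max_i inc[i]+dec[i]−1 = 8, with one witness 1, 5, 13, 18, 21, 16, 11, 6.

8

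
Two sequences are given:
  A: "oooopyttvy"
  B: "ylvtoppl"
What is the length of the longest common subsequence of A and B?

2

A longest common subsequence is op (length 2); the LCS DP confirms no longer common subsequence exists.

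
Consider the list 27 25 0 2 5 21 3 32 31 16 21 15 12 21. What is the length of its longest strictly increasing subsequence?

Scanning left to right, the best length ending at each element is: 27→1, 25→1, 0→1, 2→2, 5→3, 21→4, 3→3, 32→5, 31→5, 16→4, 21→5, 15→4, 12→4, 21→5.
So the longest increasing subsequence has length 5, e.g. 0, 2, 5, 21, 32.

5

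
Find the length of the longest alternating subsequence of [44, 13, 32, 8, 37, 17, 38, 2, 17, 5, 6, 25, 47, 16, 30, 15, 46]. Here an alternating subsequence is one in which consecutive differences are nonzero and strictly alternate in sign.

Track the best alternating length ending on an up-step vs a down-step at each position: up/down = 1/1, 1/2, 3/2, 1/4, 5/2, 5/6, 7/2, 1/8, 9/8, 9/10, 11/10, 11/8, 11/1, 11/12, 13/12, 11/14, 15/12.
The maximum over both is 15; one such subsequence is 44, 13, 32, 8, 37, 17, 38, 2, 17, 5, 25, 16, 30, 15, 46.

15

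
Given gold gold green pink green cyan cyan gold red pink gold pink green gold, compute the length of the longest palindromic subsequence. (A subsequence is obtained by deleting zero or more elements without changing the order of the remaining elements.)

Using dp[i][j] = 2 + dp[i+1][j−1] if the ends match, else max(dp[i+1][j], dp[i][j−1]):
dp[1][14] = 9. A witness is gold green pink gold pink gold pink green gold at positions 1,3,4,8,10,11,12,13,14.

9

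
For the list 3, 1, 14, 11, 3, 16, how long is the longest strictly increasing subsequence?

One longest increasing subsequence is 3, 14, 16 (positions 1,3,6), of length 3; no longer one exists.

3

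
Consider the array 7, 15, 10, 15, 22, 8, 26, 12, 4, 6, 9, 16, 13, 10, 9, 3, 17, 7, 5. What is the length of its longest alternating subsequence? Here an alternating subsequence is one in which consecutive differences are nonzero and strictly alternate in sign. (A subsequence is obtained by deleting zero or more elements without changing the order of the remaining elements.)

11

Track the best alternating length ending on an up-step vs a down-step at each position: up/down = 1/1, 2/1, 2/3, 4/1, 4/1, 2/5, 6/1, 6/7, 1/7, 8/7, 8/7, 8/7, 8/9, 8/9, 8/9, 1/9, 10/7, 10/11, 10/11.
The maximum over both is 11; one such subsequence is 7, 15, 10, 15, 8, 26, 12, 16, 13, 17, 7.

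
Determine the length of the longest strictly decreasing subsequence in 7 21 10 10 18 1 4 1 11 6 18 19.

Scanning left to right, the best length ending at each element is: 7→1, 21→1, 10→2, 10→2, 18→2, 1→3, 4→3, 1→4, 11→3, 6→4, 18→2, 19→2.
So the longest decreasing subsequence has length 4, e.g. 21, 10, 4, 1.

4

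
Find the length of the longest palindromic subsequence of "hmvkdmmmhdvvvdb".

7

One longest palindromic subsequence is vdmmmdv (positions 3,5,6,7,8,10,13); it reads the same forward and backward, and the interval DP gives dp[1][15] = 7.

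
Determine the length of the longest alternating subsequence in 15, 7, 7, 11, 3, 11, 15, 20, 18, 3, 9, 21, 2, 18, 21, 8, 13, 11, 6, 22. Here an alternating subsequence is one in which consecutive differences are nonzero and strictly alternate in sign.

A longest alternating subsequence is 15, 7, 11, 3, 11, 3, 9, 2, 18, 8, 13, 11, 22 (positions 1,2,4,5,6,10,11,13,14,16,17,18,20); its 12 consecutive differences strictly alternate in sign, and length 13 is optimal.

13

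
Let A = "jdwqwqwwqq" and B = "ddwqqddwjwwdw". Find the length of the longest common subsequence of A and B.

6

Backtracking the LCS table gives one alignment: d (A2,B2) → w (A3,B3) → q (A4,B5) → w (A5,B10) → w (A7,B11) → w (A8,B13).
So the longest common subsequence has length 6.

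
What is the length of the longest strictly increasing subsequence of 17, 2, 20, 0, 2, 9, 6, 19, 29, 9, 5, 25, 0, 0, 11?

Scanning left to right, the best length ending at each element is: 17→1, 2→1, 20→2, 0→1, 2→2, 9→3, 6→3, 19→4, 29→5, 9→4, 5→3, 25→5, 0→1, 0→1, 11→5.
So the longest increasing subsequence has length 5, e.g. 0, 2, 9, 19, 29.

5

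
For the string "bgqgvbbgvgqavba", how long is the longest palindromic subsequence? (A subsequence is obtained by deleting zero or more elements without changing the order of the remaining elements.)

Using dp[i][j] = 2 + dp[i+1][j−1] if the ends match, else max(dp[i+1][j], dp[i][j−1]):
dp[1][15] = 10. A witness is bqgvbbvgqb at positions 1,3,4,5,6,7,9,10,11,14.

10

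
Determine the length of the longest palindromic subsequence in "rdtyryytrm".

Using dp[i][j] = 2 + dp[i+1][j−1] if the ends match, else max(dp[i+1][j], dp[i][j−1]):
dp[1][10] = 7. A witness is rtyyytr at positions 1,3,4,6,7,8,9.

7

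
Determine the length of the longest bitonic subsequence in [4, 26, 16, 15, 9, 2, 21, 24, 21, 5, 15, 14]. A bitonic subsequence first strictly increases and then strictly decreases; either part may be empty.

One longest bitonic subsequence is 4, 16, 21, 24, 21, 15, 14 (positions 1,3,7,8,9,11,12): it rises to 24 then falls. Length 7 is optimal.

7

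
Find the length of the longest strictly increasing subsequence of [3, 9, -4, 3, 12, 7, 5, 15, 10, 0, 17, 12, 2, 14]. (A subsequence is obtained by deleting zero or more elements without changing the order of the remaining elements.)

Let dp[i] be the longest increasing subsequence ending at position i. Then dp = [1, 2, 1, 2, 3, 3, 3, 4, 4, 2, 5, 5, 3, 6].
The maximum is 6; one witness is -4, 3, 7, 10, 12, 14 at positions 3,4,6,9,12,14.

6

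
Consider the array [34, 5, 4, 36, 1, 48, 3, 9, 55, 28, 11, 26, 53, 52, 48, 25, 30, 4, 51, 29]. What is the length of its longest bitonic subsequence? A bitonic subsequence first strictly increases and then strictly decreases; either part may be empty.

One longest bitonic subsequence is 1, 3, 9, 11, 26, 53, 52, 48, 30, 29 (positions 5,7,8,11,12,13,14,15,17,20): it rises to 53 then falls. Length 10 is optimal.

10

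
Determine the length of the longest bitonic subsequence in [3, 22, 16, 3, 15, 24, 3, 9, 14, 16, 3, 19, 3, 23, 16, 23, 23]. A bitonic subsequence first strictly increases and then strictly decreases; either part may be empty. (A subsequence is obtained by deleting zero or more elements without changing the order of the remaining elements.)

One longest bitonic subsequence is 3, 9, 14, 16, 19, 23, 16 (positions 1,8,9,10,12,14,15): it rises to 23 then falls. Length 7 is optimal.

7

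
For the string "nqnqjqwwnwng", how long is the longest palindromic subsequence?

One longest palindromic subsequence is nnqjqnn (positions 1,3,4,5,6,9,11); it reads the same forward and backward, and the interval DP gives dp[1][12] = 7.

7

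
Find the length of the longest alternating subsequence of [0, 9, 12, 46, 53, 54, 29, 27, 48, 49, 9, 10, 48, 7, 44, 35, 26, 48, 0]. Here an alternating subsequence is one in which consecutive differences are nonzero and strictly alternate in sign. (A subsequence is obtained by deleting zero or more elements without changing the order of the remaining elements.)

Track the best alternating length ending on an up-step vs a down-step at each position: up/down = 1/1, 2/1, 2/1, 2/1, 2/1, 2/1, 2/3, 2/3, 4/3, 4/3, 2/5, 6/5, 6/5, 2/7, 8/7, 8/9, 8/9, 10/5, 1/11.
The maximum over both is 11; one such subsequence is 0, 46, 29, 48, 9, 10, 7, 44, 35, 48, 0.

11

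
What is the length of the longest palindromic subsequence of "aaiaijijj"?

One longest palindromic subsequence is jjj (positions 6,8,9); it reads the same forward and backward, and the interval DP gives dp[1][9] = 3.

3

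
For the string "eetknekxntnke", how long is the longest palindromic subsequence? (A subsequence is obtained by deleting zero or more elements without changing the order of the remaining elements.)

Using dp[i][j] = 2 + dp[i+1][j−1] if the ends match, else max(dp[i+1][j], dp[i][j−1]):
dp[1][13] = 7. A witness is ekntnke at positions 1,4,5,10,11,12,13.

7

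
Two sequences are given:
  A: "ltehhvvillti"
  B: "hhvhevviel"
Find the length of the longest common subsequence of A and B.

6

A longest common subsequence is hhvvil (length 6); the LCS DP confirms no longer common subsequence exists.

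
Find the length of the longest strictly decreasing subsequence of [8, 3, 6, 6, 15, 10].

2

Scanning left to right, the best length ending at each element is: 8→1, 3→2, 6→2, 6→2, 15→1, 10→2.
So the longest decreasing subsequence has length 2, e.g. 8, 3.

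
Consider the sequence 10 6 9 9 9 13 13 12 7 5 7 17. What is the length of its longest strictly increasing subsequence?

Scanning left to right, the best length ending at each element is: 10→1, 6→1, 9→2, 9→2, 9→2, 13→3, 13→3, 12→3, 7→2, 5→1, 7→2, 17→4.
So the longest increasing subsequence has length 4, e.g. 6, 9, 13, 17.

4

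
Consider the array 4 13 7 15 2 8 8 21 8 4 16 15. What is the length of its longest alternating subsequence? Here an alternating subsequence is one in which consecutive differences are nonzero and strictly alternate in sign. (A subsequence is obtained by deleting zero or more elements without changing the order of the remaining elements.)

A longest alternating subsequence is 4, 13, 7, 15, 2, 21, 8, 16, 15 (positions 1,2,3,4,5,8,9,11,12); its 8 consecutive differences strictly alternate in sign, and length 9 is optimal.

9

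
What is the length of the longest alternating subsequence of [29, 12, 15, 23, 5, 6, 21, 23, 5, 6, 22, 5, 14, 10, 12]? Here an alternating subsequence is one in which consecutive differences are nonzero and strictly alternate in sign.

Track the best alternating length ending on an up-step vs a down-step at each position: up/down = 1/1, 1/2, 3/2, 3/2, 1/4, 5/4, 5/4, 5/2, 1/6, 7/6, 7/6, 1/8, 9/8, 9/10, 11/10.
The maximum over both is 11; one such subsequence is 29, 12, 15, 5, 6, 5, 6, 5, 14, 10, 12.

11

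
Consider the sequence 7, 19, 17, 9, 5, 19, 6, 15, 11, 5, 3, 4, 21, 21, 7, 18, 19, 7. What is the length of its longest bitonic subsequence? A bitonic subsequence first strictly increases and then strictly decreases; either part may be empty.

Let inc[i] be the LIS ending at i and dec[i] the longest strictly decreasing subsequence starting at i. inc = [1, 2, 2, 2, 1, 3, 2, 3, 3, 1, 1, 2, 4, 4, 3, 4, 5, 3], dec = [4, 6, 5, 4, 2, 5, 3, 4, 3, 2, 1, 1, 3, 3, 1, 2, 2, 1].
max_i inc[i]+dec[i]−1 = 7, with one witness 7, 19, 17, 15, 11, 5, 4.

7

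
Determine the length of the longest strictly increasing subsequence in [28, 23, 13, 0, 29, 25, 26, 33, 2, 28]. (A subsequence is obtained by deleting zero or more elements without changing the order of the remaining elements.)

4

Let dp[i] be the longest increasing subsequence ending at position i. Then dp = [1, 1, 1, 1, 2, 2, 3, 4, 2, 4].
The maximum is 4; one witness is 23, 25, 26, 33 at positions 2,6,7,8.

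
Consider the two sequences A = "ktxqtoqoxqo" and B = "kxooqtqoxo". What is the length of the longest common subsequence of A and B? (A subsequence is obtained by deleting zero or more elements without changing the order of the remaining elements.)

A longest common subsequence is kxqtqoxo (length 8); the LCS DP confirms no longer common subsequence exists.

8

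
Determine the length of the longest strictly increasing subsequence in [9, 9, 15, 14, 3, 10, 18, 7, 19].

4

Let dp[i] be the longest increasing subsequence ending at position i. Then dp = [1, 1, 2, 2, 1, 2, 3, 2, 4].
The maximum is 4; one witness is 9, 15, 18, 19 at positions 1,3,7,9.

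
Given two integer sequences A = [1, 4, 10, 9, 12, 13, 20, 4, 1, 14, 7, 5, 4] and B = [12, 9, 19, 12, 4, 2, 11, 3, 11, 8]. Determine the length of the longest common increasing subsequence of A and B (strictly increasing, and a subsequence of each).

For each value that appears in both, track the longest common increasing run ending there.
The best achievable length is 2; one witness is 9, 12 (A-positions 4,5, B-positions 2,4).

2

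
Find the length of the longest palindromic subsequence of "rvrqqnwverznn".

6

Using dp[i][j] = 2 + dp[i+1][j−1] if the ends match, else max(dp[i+1][j], dp[i][j−1]):
dp[1][13] = 6. A witness is rvqqvr at positions 1,2,4,5,8,10.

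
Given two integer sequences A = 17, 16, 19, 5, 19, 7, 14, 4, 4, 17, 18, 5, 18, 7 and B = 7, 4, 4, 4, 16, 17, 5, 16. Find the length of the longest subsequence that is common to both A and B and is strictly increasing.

2

For each value that appears in both, track the longest common increasing run ending there.
The best achievable length is 2; one witness is 7, 17 (A-positions 6,10, B-positions 1,6).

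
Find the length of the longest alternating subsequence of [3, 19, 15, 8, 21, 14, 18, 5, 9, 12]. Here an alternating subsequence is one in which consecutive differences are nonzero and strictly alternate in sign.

A longest alternating subsequence is 3, 19, 15, 21, 14, 18, 5, 9 (positions 1,2,3,5,6,7,8,9); its 7 consecutive differences strictly alternate in sign, and length 8 is optimal.

8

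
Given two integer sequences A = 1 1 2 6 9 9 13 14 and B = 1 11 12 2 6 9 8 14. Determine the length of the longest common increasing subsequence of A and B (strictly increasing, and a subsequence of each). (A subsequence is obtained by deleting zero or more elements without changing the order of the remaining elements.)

5

A longest common strictly increasing subsequence is 1, 2, 6, 9, 14 (length 5); it appears in order in both A and B, and no longer such subsequence exists.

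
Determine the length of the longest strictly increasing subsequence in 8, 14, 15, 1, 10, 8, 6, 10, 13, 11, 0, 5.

4

One longest increasing subsequence is 1, 8, 10, 13 (positions 4,6,8,9), of length 4; no longer one exists.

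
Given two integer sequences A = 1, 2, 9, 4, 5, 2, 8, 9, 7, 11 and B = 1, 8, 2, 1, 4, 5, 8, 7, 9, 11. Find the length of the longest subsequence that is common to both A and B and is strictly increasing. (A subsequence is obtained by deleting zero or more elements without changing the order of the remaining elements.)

For each value that appears in both, track the longest common increasing run ending there.
The best achievable length is 7; one witness is 1, 2, 4, 5, 8, 9, 11 (A-positions 1,2,4,5,7,8,10, B-positions 1,3,5,6,7,9,10).

7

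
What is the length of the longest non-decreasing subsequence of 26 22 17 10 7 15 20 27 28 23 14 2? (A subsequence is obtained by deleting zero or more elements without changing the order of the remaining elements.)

Let dp[i] be the longest non-decreasing subsequence ending at position i. Then dp = [1, 1, 1, 1, 1, 2, 3, 4, 5, 4, 2, 1].
The maximum is 5; one witness is 10, 15, 20, 27, 28 at positions 4,6,7,8,9.

5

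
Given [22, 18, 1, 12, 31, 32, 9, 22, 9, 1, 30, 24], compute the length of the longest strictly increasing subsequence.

4

One longest increasing subsequence is 1, 12, 31, 32 (positions 3,4,5,6), of length 4; no longer one exists.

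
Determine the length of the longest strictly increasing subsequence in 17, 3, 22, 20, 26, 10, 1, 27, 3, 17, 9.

4

Scanning left to right, the best length ending at each element is: 17→1, 3→1, 22→2, 20→2, 26→3, 10→2, 1→1, 27→4, 3→2, 17→3, 9→3.
So the longest increasing subsequence has length 4, e.g. 17, 22, 26, 27.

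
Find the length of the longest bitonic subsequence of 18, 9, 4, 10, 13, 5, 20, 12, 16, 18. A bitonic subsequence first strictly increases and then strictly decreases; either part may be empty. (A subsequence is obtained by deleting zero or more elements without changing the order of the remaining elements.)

5

Let inc[i] be the LIS ending at i and dec[i] the longest strictly decreasing subsequence starting at i. inc = [1, 1, 1, 2, 3, 2, 4, 3, 4, 5], dec = [3, 2, 1, 2, 2, 1, 2, 1, 1, 1].
max_i inc[i]+dec[i]−1 = 5, with one witness 9, 10, 13, 20, 18.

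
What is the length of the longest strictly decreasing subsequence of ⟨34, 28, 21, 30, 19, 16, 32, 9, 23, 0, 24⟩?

One longest decreasing subsequence is 34, 28, 21, 19, 16, 9, 0 (positions 1,2,3,5,6,8,10), of length 7; no longer one exists.

7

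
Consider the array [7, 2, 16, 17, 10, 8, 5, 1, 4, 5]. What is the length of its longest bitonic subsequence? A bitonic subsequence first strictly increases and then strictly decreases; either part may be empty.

Let inc[i] be the LIS ending at i and dec[i] the longest strictly decreasing subsequence starting at i. inc = [1, 1, 2, 3, 2, 2, 2, 1, 2, 3], dec = [3, 2, 5, 5, 4, 3, 2, 1, 1, 1].
max_i inc[i]+dec[i]−1 = 7, with one witness 7, 16, 17, 10, 8, 5, 4.

7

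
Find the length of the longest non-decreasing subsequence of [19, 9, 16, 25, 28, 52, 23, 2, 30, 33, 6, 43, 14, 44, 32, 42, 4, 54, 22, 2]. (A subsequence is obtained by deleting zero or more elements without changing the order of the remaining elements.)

One longest non-decreasing subsequence is 9, 16, 25, 28, 30, 33, 43, 44, 54 (positions 2,3,4,5,9,10,12,14,18), of length 9; no longer one exists.

9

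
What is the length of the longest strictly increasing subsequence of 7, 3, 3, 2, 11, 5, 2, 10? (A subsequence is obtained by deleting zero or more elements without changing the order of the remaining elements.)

3

Let dp[i] be the longest increasing subsequence ending at position i. Then dp = [1, 1, 1, 1, 2, 2, 1, 3].
The maximum is 3; one witness is 3, 5, 10 at positions 2,6,8.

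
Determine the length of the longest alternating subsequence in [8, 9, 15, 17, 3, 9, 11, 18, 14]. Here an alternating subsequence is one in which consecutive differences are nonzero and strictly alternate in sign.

Track the best alternating length ending on an up-step vs a down-step at each position: up/down = 1/1, 2/1, 2/1, 2/1, 1/3, 4/3, 4/3, 4/1, 4/5.
The maximum over both is 5; one such subsequence is 8, 9, 3, 18, 14.

5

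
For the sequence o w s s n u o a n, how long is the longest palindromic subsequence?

4

Using dp[i][j] = 2 + dp[i+1][j−1] if the ends match, else max(dp[i+1][j], dp[i][j−1]):
dp[1][9] = 4. A witness is osso at positions 1,3,4,7.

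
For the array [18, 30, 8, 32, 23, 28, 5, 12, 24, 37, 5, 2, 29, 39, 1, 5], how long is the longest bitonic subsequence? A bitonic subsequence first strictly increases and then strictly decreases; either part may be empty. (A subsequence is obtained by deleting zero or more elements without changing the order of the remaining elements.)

8

Let inc[i] be the LIS ending at i and dec[i] the longest strictly decreasing subsequence starting at i. inc = [1, 2, 1, 3, 2, 3, 1, 2, 3, 4, 1, 1, 4, 5, 1, 2], dec = [5, 6, 4, 6, 5, 5, 3, 4, 4, 4, 3, 2, 2, 2, 1, 1].
max_i inc[i]+dec[i]−1 = 8, with one witness 18, 30, 32, 28, 24, 5, 2, 1.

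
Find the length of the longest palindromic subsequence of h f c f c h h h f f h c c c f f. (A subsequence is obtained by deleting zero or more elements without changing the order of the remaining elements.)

Using dp[i][j] = 2 + dp[i+1][j−1] if the ends match, else max(dp[i+1][j], dp[i][j−1]):
dp[1][16] = 10. A witness is ffchffhcff at positions 2,4,5,8,9,10,11,14,15,16.

10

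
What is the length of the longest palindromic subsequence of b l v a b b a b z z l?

6

Using dp[i][j] = 2 + dp[i+1][j−1] if the ends match, else max(dp[i+1][j], dp[i][j−1]):
dp[1][11] = 6. A witness is labbal at positions 2,4,5,6,7,11.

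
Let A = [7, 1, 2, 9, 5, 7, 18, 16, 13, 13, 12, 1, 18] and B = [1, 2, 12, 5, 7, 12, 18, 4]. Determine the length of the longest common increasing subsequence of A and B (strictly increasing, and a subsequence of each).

6

A longest common strictly increasing subsequence is 1, 2, 5, 7, 12, 18 (length 6); it appears in order in both A and B, and no longer such subsequence exists.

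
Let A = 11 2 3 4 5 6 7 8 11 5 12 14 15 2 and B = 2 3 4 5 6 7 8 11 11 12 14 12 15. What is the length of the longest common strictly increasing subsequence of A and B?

11

For each value that appears in both, track the longest common increasing run ending there.
The best achievable length is 11; one witness is 2, 3, 4, 5, 6, 7, 8, 11, 12, 14, 15 (A-positions 2,3,4,5,6,7,8,9,11,12,13, B-positions 1,2,3,4,5,6,7,8,10,11,13).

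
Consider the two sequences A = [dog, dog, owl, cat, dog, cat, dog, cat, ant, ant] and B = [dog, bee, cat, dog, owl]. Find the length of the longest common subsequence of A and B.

3

Backtracking the LCS table gives one alignment: dog (A1,B1) → dog (A2,B4) → owl (A3,B5).
So the longest common subsequence has length 3.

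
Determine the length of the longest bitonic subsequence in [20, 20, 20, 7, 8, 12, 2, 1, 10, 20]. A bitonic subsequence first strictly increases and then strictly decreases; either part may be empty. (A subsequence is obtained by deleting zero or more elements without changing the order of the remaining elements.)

Let inc[i] be the LIS ending at i and dec[i] the longest strictly decreasing subsequence starting at i. inc = [1, 1, 1, 1, 2, 3, 1, 1, 3, 4], dec = [4, 4, 4, 3, 3, 3, 2, 1, 1, 1].
max_i inc[i]+dec[i]−1 = 5, with one witness 7, 8, 12, 2, 1.

5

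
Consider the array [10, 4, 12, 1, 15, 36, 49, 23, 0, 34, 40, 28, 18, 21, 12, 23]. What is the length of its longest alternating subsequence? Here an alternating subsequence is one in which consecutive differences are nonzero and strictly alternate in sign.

11

A longest alternating subsequence is 10, 4, 12, 1, 36, 23, 34, 18, 21, 12, 23 (positions 1,2,3,4,6,8,10,13,14,15,16); its 10 consecutive differences strictly alternate in sign, and length 11 is optimal.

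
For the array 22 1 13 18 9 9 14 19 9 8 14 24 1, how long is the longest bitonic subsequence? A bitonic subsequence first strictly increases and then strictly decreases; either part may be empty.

7

One longest bitonic subsequence is 1, 13, 18, 14, 9, 8, 1 (positions 2,3,4,7,9,10,13): it rises to 18 then falls. Length 7 is optimal.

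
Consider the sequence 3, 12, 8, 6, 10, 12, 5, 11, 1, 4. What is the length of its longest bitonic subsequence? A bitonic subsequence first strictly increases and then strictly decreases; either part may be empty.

Let inc[i] be the LIS ending at i and dec[i] the longest strictly decreasing subsequence starting at i. inc = [1, 2, 2, 2, 3, 4, 2, 4, 1, 2], dec = [2, 5, 4, 3, 3, 3, 2, 2, 1, 1].
max_i inc[i]+dec[i]−1 = 6, with one witness 3, 12, 8, 6, 5, 4.

6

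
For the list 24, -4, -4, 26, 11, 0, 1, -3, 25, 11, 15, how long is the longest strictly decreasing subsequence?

Let dp[i] be the longest decreasing subsequence ending at position i. Then dp = [1, 2, 2, 1, 2, 3, 3, 4, 2, 3, 3].
The maximum is 4; one witness is 24, 11, 0, -3 at positions 1,5,6,8.

4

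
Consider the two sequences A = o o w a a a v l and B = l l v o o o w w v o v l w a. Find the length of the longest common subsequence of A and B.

5

A longest common subsequence is oowvl (length 5); the LCS DP confirms no longer common subsequence exists.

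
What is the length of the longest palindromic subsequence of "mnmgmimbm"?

5

Using dp[i][j] = 2 + dp[i+1][j−1] if the ends match, else max(dp[i+1][j], dp[i][j−1]):
dp[1][9] = 5. A witness is mmimm at positions 1,5,6,7,9.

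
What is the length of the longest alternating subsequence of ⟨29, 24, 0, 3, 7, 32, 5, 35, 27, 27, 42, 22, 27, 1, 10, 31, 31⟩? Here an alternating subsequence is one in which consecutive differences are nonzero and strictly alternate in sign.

11

A longest alternating subsequence is 29, 0, 7, 5, 35, 27, 42, 22, 27, 1, 10 (positions 1,3,5,7,8,9,11,12,13,14,15); its 10 consecutive differences strictly alternate in sign, and length 11 is optimal.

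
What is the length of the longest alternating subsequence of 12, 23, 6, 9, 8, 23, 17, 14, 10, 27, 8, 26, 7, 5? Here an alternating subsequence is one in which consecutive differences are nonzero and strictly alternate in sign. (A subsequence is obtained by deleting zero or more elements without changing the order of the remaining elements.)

11

A longest alternating subsequence is 12, 23, 6, 9, 8, 23, 17, 27, 8, 26, 7 (positions 1,2,3,4,5,6,7,10,11,12,13); its 10 consecutive differences strictly alternate in sign, and length 11 is optimal.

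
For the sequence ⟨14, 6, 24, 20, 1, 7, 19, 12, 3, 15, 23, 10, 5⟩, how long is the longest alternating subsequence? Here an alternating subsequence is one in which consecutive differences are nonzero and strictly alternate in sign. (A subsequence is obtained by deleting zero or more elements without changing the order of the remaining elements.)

8

Track the best alternating length ending on an up-step vs a down-step at each position: up/down = 1/1, 1/2, 3/1, 3/4, 1/4, 5/4, 5/4, 5/6, 5/6, 7/6, 7/4, 7/8, 7/8.
The maximum over both is 8; one such subsequence is 14, 6, 24, 1, 19, 12, 15, 10.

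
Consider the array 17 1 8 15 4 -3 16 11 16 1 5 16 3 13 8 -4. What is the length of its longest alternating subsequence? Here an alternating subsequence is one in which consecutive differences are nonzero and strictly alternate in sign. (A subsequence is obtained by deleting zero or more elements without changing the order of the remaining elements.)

12

A longest alternating subsequence is 17, 1, 8, 4, 16, 11, 16, 1, 5, 3, 13, 8 (positions 1,2,3,5,7,8,9,10,11,13,14,15); its 11 consecutive differences strictly alternate in sign, and length 12 is optimal.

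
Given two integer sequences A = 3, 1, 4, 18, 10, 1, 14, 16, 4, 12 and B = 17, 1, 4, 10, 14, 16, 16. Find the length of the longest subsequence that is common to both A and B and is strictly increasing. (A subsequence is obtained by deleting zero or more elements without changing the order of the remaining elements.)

A longest common strictly increasing subsequence is 1, 4, 10, 14, 16 (length 5); it appears in order in both A and B, and no longer such subsequence exists.

5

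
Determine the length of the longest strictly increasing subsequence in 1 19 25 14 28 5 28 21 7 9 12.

Scanning left to right, the best length ending at each element is: 1→1, 19→2, 25→3, 14→2, 28→4, 5→2, 28→4, 21→3, 7→3, 9→4, 12→5.
So the longest increasing subsequence has length 5, e.g. 1, 5, 7, 9, 12.

5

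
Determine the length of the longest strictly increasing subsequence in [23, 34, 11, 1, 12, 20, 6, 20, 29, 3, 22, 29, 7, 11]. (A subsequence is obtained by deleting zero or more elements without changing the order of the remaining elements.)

Let dp[i] be the longest increasing subsequence ending at position i. Then dp = [1, 2, 1, 1, 2, 3, 2, 3, 4, 2, 4, 5, 3, 4].
The maximum is 5; one witness is 11, 12, 20, 22, 29 at positions 3,5,6,11,12.

5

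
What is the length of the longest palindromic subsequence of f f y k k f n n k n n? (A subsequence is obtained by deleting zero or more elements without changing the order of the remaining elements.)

Using dp[i][j] = 2 + dp[i+1][j−1] if the ends match, else max(dp[i+1][j], dp[i][j−1]):
dp[1][11] = 5. A witness is nnknn at positions 7,8,9,10,11.

5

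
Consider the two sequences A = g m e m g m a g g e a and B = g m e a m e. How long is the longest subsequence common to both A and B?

Backtracking the LCS table gives one alignment: g (A1,B1) → m (A2,B2) → e (A3,B3) → m (A6,B5) → e (A10,B6).
So the longest common subsequence has length 5.

5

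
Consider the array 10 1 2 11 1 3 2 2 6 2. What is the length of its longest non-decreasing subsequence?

Scanning left to right, the best length ending at each element is: 10→1, 1→1, 2→2, 11→3, 1→2, 3→3, 2→3, 2→4, 6→5, 2→5.
So the longest non-decreasing subsequence has length 5, e.g. 1, 2, 2, 2, 6.

5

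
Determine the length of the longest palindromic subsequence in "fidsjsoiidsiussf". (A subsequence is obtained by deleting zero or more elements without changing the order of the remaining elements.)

9

Using dp[i][j] = 2 + dp[i+1][j−1] if the ends match, else max(dp[i+1][j], dp[i][j−1]):
dp[1][16] = 9. A witness is fssisissf at positions 1,4,6,9,11,12,14,15,16.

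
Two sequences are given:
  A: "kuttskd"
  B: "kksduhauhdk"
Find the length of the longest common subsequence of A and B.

Backtracking the LCS table gives one alignment: k (A1,B2) → u (A2,B8) → k (A6,B11).
So the longest common subsequence has length 3.

3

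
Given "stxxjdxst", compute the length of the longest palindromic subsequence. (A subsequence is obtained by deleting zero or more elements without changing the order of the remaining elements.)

Using dp[i][j] = 2 + dp[i+1][j−1] if the ends match, else max(dp[i+1][j], dp[i][j−1]):
dp[1][9] = 5. A witness is txdxt at positions 2,4,6,7,9.

5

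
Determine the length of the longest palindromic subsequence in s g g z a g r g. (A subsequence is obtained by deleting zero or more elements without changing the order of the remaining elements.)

5

One longest palindromic subsequence is ggagg (positions 2,3,5,6,8); it reads the same forward and backward, and the interval DP gives dp[1][8] = 5.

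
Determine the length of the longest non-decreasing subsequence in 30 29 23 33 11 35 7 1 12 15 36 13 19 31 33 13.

Let dp[i] be the longest non-decreasing subsequence ending at position i. Then dp = [1, 1, 1, 2, 1, 3, 1, 1, 2, 3, 4, 3, 4, 5, 6, 4].
The maximum is 6; one witness is 11, 12, 15, 19, 31, 33 at positions 5,9,10,13,14,15.

6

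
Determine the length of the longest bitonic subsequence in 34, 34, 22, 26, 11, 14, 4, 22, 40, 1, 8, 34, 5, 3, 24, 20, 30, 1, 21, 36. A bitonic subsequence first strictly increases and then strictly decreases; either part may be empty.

One longest bitonic subsequence is 11, 14, 22, 40, 34, 24, 20, 1 (positions 5,6,8,9,12,15,16,18): it rises to 40 then falls. Length 8 is optimal.

8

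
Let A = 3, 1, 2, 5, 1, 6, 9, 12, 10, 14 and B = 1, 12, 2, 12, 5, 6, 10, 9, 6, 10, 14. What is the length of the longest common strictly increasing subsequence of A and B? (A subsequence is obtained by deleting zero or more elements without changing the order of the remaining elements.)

7

For each value that appears in both, track the longest common increasing run ending there.
The best achievable length is 7; one witness is 1, 2, 5, 6, 9, 10, 14 (A-positions 2,3,4,6,7,9,10, B-positions 1,3,5,6,8,10,11).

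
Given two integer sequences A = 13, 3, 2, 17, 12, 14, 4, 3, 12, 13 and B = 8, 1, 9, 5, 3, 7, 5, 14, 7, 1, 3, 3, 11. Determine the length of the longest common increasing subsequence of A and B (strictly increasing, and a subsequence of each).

2

A longest common strictly increasing subsequence is 3, 14 (length 2); it appears in order in both A and B, and no longer such subsequence exists.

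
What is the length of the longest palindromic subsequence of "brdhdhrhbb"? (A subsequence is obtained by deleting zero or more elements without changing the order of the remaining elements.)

7

Using dp[i][j] = 2 + dp[i+1][j−1] if the ends match, else max(dp[i+1][j], dp[i][j−1]):
dp[1][10] = 7. A witness is brhdhrb at positions 1,2,4,5,6,7,10.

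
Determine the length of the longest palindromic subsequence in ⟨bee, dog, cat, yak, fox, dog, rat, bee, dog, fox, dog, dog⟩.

Using dp[i][j] = 2 + dp[i+1][j−1] if the ends match, else max(dp[i+1][j], dp[i][j−1]):
dp[1][12] = 7. A witness is dog fox dog bee dog fox dog at positions 2,5,6,8,9,10,12.

7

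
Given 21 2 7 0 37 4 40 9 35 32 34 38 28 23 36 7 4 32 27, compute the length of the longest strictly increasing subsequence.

One longest increasing subsequence is 2, 7, 9, 32, 34, 38 (positions 2,3,8,10,11,12), of length 6; no longer one exists.

6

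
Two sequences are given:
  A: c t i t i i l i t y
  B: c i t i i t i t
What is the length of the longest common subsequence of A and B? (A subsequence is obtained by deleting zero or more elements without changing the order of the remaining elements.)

Backtracking the LCS table gives one alignment: c (A1,B1) → i (A3,B2) → t (A4,B3) → i (A5,B4) → i (A6,B5) → i (A8,B7) → t (A9,B8).
So the longest common subsequence has length 7.

7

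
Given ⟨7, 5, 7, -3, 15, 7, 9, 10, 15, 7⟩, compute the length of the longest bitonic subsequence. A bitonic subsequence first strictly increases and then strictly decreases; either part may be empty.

6

One longest bitonic subsequence is 5, 7, 9, 10, 15, 7 (positions 2,3,7,8,9,10): it rises to 15 then falls. Length 6 is optimal.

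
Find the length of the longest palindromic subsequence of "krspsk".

5

Using dp[i][j] = 2 + dp[i+1][j−1] if the ends match, else max(dp[i+1][j], dp[i][j−1]):
dp[1][6] = 5. A witness is kspsk at positions 1,3,4,5,6.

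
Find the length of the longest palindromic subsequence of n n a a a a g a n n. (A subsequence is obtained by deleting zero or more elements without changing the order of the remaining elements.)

One longest palindromic subsequence is nnaaaaann (positions 1,2,3,4,5,6,8,9,10); it reads the same forward and backward, and the interval DP gives dp[1][10] = 9.

9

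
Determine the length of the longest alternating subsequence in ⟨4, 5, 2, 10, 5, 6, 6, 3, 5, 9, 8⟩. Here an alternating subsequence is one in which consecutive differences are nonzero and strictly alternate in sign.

Track the best alternating length ending on an up-step vs a down-step at each position: up/down = 1/1, 2/1, 1/3, 4/1, 4/5, 6/5, 6/5, 4/7, 8/7, 8/5, 8/9.
The maximum over both is 9; one such subsequence is 4, 5, 2, 10, 5, 6, 3, 9, 8.

9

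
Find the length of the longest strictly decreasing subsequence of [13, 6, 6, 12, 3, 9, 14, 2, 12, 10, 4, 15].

Scanning left to right, the best length ending at each element is: 13→1, 6→2, 6→2, 12→2, 3→3, 9→3, 14→1, 2→4, 12→2, 10→3, 4→4, 15→1.
So the longest decreasing subsequence has length 4, e.g. 13, 6, 3, 2.

4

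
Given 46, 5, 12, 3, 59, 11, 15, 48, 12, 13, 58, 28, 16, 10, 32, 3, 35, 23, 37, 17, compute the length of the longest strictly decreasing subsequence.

Let dp[i] be the longest decreasing subsequence ending at position i. Then dp = [1, 2, 2, 3, 1, 3, 2, 2, 3, 3, 2, 3, 4, 5, 3, 6, 3, 4, 3, 5].
The maximum is 6; one witness is 59, 48, 28, 16, 10, 3 at positions 5,8,12,13,14,16.

6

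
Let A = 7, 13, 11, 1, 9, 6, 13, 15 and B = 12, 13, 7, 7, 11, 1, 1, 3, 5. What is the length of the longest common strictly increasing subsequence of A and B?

2

A longest common strictly increasing subsequence is 7, 11 (length 2); it appears in order in both A and B, and no longer such subsequence exists.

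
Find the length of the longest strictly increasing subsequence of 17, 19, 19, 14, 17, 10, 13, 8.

Let dp[i] be the longest increasing subsequence ending at position i. Then dp = [1, 2, 2, 1, 2, 1, 2, 1].
The maximum is 2; one witness is 17, 19 at positions 1,2.

2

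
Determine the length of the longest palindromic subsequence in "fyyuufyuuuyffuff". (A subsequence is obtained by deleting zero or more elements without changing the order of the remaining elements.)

11

Using dp[i][j] = 2 + dp[i+1][j−1] if the ends match, else max(dp[i+1][j], dp[i][j−1]):
dp[1][16] = 11. A witness is fufyuuuyfuf at positions 1,5,6,7,8,9,10,11,13,14,16.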